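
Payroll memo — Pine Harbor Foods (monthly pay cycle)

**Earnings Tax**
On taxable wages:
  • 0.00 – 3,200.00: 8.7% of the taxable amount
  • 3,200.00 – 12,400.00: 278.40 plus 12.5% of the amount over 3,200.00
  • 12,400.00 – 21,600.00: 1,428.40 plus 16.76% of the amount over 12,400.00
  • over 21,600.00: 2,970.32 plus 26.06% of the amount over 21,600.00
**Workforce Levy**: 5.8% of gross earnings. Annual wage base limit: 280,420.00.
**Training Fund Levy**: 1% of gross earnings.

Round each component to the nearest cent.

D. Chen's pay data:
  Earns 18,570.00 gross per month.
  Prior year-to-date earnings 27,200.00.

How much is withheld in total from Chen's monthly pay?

Earnings Tax: taxable = 18,570.00
  1,428.40 + 16.76% × (18,570.00 − 12,400.00) = 1,428.40 + 16.76% × 6,170.00 = 2,462.49
Workforce Levy: 5.8% × 18,570.00 = 1,077.06
Training Fund Levy: 1% × 18,570.00 = 185.70
Total: 2,462.49 + 1,077.06 + 185.70 = 3,725.25

3,725.25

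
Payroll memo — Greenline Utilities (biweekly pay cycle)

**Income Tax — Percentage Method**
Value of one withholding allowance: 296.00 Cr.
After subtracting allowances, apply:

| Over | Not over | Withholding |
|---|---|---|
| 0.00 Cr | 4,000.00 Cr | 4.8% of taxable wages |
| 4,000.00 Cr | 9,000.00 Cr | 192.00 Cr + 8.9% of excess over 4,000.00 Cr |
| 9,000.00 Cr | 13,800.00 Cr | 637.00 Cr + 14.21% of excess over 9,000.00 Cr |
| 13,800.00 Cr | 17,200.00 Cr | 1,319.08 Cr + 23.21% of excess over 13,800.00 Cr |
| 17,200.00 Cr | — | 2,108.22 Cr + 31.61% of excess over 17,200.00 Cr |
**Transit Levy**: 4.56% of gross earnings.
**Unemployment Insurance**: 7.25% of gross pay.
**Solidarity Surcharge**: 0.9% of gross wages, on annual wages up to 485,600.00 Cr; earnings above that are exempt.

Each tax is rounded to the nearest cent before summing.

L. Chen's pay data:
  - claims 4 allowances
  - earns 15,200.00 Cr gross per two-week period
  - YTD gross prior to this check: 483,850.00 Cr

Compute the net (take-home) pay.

Income Tax: taxable = 15,200.00 Cr − 4×296.00 Cr = 14,016.00 Cr
  1,319.08 Cr + 23.21% × (14,016.00 Cr − 13,800.00 Cr) = 1,319.08 Cr + 23.21% × 216.00 Cr = 1,369.21 Cr
Transit Levy: 4.56% × 15,200.00 Cr = 693.12 Cr
Unemployment Insurance: 7.25% × 15,200.00 Cr = 1,102.00 Cr
Solidarity Surcharge: cap 485,600.00 Cr − YTD 483,850.00 Cr = 1,750.00 Cr subject; 0.9% × 1,750.00 Cr = 15.75 Cr
Total withheld: 1,369.21 Cr + 693.12 Cr + 1,102.00 Cr + 15.75 Cr = 3,180.08 Cr
Net pay: 15,200.00 Cr − 3,180.08 Cr = 12,019.92 Cr

12,019.92 Cr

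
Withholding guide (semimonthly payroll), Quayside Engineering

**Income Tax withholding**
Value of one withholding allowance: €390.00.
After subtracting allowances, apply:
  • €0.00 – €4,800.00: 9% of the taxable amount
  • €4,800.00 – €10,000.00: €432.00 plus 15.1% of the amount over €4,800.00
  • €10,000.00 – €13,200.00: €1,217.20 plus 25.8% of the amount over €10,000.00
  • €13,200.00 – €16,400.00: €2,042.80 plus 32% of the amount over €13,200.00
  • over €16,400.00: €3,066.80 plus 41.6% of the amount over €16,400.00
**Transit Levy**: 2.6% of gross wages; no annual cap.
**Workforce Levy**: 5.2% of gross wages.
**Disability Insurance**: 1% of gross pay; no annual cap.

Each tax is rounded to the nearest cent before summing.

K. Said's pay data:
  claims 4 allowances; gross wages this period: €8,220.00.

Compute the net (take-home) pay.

€6,783.78

Income Tax: taxable = €8,220.00 − 4×€390.00 = €6,660.00
  €432.00 + 15.1% × (€6,660.00 − €4,800.00) = €432.00 + 15.1% × €1,860.00 = €712.86
Transit Levy: 2.6% × €8,220.00 = €213.72
Workforce Levy: 5.2% × €8,220.00 = €427.44
Disability Insurance: 1% × €8,220.00 = €82.20
Total withheld: €712.86 + €213.72 + €427.44 + €82.20 = €1,436.22
Net pay: €8,220.00 − €1,436.22 = €6,783.78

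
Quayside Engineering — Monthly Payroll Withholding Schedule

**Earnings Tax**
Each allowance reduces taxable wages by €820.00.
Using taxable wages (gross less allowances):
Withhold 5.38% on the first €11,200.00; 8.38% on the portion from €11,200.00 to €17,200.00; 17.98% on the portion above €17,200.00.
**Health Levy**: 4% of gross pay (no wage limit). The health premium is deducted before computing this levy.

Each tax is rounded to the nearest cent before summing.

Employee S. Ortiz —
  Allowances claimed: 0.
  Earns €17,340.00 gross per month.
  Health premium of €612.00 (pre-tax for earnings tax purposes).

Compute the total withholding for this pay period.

€1,734.93

Earnings Tax: taxable = €17,340.00 − €612.00 = €16,728.00
  €602.56 + 8.38% × (€16,728.00 − €11,200.00) = €602.56 + 8.38% × €5,528.00 = €1,065.81
Health Levy: 4% × €16,728.00 = €669.12
Total: €1,065.81 + €669.12 = €1,734.93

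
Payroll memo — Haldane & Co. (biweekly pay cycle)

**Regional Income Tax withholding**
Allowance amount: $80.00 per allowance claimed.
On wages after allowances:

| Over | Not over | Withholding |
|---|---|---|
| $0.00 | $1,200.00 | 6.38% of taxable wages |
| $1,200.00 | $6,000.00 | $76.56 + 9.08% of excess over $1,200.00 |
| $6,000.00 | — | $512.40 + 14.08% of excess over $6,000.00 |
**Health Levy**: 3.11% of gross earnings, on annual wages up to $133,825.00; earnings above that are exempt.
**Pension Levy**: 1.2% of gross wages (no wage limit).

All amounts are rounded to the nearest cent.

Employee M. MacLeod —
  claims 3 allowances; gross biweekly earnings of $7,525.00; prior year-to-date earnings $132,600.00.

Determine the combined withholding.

Regional Income Tax: taxable = $7,525.00 − 3×$80.00 = $7,285.00
  $512.40 + 14.08% × ($7,285.00 − $6,000.00) = $512.40 + 14.08% × $1,285.00 = $693.33
Health Levy: cap $133,825.00 − YTD $132,600.00 = $1,225.00 subject; 3.11% × $1,225.00 = $38.10
Pension Levy: 1.2% × $7,525.00 = $90.30
Total: $693.33 + $38.10 + $90.30 = $821.73

$821.73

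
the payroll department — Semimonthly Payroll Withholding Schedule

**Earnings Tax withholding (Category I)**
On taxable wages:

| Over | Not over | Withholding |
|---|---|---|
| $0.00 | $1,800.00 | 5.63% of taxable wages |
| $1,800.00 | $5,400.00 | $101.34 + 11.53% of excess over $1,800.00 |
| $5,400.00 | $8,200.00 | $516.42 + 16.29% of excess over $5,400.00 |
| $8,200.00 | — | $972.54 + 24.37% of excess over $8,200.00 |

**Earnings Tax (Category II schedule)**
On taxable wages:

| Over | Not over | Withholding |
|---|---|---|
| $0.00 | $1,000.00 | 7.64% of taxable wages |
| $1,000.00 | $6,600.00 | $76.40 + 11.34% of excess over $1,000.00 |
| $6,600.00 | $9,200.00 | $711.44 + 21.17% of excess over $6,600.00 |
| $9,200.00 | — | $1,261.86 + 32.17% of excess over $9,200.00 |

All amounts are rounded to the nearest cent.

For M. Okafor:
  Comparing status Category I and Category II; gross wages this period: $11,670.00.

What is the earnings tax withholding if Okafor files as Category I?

Earnings Tax (Category I): taxable = $11,670.00
  $972.54 + 24.37% × ($11,670.00 − $8,200.00) = $972.54 + 24.37% × $3,470.00 = $1,818.18

$1,818.18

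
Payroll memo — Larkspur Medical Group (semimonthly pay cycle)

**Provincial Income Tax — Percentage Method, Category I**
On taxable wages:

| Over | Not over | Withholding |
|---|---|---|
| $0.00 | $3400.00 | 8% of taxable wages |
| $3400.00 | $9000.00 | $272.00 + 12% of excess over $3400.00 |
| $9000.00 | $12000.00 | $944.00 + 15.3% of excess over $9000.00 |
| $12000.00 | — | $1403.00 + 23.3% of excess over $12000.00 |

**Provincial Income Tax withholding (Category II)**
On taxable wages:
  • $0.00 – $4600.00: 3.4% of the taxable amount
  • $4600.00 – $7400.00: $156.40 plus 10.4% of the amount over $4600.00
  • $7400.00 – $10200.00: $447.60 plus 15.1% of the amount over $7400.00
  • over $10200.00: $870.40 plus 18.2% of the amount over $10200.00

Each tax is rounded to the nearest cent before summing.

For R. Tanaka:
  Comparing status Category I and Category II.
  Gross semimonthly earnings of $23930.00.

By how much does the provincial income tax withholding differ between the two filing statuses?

$813.43

Provincial Income Tax (Category I): taxable = $23930.00
  $1403.00 + 23.3% × ($23930.00 − $12000.00) = $1403.00 + 23.3% × $11930.00 = $4182.69
Provincial Income Tax (Category II): taxable = $23930.00
  $870.40 + 18.2% × ($23930.00 − $10200.00) = $870.40 + 18.2% × $13730.00 = $3369.26
Difference: |$4182.69 − $3369.26| = $813.43 (higher under Category I)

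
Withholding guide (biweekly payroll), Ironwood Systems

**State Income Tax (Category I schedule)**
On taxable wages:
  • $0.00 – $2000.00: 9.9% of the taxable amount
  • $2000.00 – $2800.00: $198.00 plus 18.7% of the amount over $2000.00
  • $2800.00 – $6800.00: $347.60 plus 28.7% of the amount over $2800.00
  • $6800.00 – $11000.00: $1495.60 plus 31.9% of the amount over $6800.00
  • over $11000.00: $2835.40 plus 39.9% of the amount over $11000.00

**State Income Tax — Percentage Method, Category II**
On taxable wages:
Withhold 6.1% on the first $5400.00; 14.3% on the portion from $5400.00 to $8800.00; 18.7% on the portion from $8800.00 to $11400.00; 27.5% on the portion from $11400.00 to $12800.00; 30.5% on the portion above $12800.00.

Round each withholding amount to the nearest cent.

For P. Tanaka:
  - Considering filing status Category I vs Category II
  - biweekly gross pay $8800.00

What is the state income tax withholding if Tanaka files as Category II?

$815.60

State Income Tax (Category II): taxable = $8800.00
  $329.40 + 14.3% × ($8800.00 − $5400.00) = $329.40 + 14.3% × $3400.00 = $815.60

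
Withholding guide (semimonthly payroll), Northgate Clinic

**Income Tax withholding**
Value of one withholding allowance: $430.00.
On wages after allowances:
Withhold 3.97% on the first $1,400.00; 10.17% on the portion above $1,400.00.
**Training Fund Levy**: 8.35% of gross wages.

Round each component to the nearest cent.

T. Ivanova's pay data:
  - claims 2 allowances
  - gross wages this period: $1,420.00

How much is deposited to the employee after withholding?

$1,279.20

Income Tax: taxable = $1,420.00 − 2×$430.00 = $560.00
  3.97% × $560.00 = $22.23
Training Fund Levy: 8.35% × $1,420.00 = $118.57
Total withheld: $22.23 + $118.57 = $140.80
Net pay: $1,420.00 − $140.80 = $1,279.20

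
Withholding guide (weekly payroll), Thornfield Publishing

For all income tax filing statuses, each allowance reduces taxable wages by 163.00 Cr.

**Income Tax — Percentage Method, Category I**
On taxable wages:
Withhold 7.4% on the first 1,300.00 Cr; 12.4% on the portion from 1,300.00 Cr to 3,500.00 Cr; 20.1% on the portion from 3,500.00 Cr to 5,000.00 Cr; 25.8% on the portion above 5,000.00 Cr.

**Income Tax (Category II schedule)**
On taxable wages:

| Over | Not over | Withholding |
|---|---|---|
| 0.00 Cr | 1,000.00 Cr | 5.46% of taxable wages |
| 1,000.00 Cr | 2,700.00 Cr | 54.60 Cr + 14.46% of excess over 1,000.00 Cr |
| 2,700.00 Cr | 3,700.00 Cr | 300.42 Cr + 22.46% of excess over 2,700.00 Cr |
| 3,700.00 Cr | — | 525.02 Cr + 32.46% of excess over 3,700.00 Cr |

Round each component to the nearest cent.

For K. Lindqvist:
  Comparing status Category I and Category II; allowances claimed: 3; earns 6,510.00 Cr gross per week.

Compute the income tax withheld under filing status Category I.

933.92 Cr

Income Tax (Category I): taxable = 6,510.00 Cr − 3×163.00 Cr = 6,021.00 Cr
  670.50 Cr + 25.8% × (6,021.00 Cr − 5,000.00 Cr) = 670.50 Cr + 25.8% × 1,021.00 Cr = 933.92 Cr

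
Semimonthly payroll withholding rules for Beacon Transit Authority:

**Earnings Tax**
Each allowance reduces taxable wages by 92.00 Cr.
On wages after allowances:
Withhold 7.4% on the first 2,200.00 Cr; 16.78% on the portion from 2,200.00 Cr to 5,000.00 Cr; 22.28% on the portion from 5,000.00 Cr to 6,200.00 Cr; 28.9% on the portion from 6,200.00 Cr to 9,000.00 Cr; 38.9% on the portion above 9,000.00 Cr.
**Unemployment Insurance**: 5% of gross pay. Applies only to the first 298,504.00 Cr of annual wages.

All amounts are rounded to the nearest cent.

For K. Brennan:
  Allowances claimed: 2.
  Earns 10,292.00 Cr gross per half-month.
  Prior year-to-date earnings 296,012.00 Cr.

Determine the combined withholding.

Earnings Tax: taxable = 10,292.00 Cr − 2×92.00 Cr = 10,108.00 Cr
  1,709.20 Cr + 38.9% × (10,108.00 Cr − 9,000.00 Cr) = 1,709.20 Cr + 38.9% × 1,108.00 Cr = 2,140.21 Cr
Unemployment Insurance: cap 298,504.00 Cr − YTD 296,012.00 Cr = 2,492.00 Cr subject; 5% × 2,492.00 Cr = 124.60 Cr
Total: 2,140.21 Cr + 124.60 Cr = 2,264.81 Cr

2,264.81 Cr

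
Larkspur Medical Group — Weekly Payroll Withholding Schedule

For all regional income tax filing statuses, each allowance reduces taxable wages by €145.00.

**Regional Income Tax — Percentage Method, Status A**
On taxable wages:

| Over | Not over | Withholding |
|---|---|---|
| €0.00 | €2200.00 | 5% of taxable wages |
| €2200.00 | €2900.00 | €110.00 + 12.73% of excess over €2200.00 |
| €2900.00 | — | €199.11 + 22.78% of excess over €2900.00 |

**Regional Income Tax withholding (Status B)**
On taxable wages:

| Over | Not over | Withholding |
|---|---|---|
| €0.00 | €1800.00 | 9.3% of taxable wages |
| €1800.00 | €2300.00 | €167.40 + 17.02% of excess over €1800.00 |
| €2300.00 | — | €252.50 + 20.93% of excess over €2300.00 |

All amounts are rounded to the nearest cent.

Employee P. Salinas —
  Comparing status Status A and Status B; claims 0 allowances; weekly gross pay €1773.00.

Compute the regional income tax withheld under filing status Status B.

€164.89

Regional Income Tax (Status B): taxable = €1773.00
  9.3% × €1773.00 = €164.89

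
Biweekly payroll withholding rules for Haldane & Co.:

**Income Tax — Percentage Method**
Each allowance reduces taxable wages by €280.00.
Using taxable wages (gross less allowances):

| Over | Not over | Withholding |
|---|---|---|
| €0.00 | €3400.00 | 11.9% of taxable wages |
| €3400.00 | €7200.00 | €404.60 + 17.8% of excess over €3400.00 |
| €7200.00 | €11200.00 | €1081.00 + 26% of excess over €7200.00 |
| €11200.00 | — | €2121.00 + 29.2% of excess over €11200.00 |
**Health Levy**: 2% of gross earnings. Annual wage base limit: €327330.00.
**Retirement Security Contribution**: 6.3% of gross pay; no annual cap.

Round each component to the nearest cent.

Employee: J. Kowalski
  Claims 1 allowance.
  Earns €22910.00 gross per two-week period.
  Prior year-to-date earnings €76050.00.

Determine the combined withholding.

Income Tax: taxable = €22910.00 − 1×€280.00 = €22630.00
  €2121.00 + 29.2% × (€22630.00 − €11200.00) = €2121.00 + 29.2% × €11430.00 = €5458.56
Health Levy: 2% × €22910.00 = €458.20
Retirement Security Contribution: 6.3% × €22910.00 = €1443.33
Total: €5458.56 + €458.20 + €1443.33 = €7360.09

€7360.09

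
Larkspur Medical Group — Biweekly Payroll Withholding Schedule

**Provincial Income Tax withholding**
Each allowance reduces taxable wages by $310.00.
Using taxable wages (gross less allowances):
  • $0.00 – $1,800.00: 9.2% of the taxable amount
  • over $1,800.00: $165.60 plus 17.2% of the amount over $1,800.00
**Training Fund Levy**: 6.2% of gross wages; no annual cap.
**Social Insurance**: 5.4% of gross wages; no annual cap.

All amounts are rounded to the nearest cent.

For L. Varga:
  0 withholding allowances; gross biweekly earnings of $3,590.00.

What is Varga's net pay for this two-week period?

$2,700.08

Provincial Income Tax: taxable = $3,590.00
  $165.60 + 17.2% × ($3,590.00 − $1,800.00) = $165.60 + 17.2% × $1,790.00 = $473.48
Training Fund Levy: 6.2% × $3,590.00 = $222.58
Social Insurance: 5.4% × $3,590.00 = $193.86
Total withheld: $473.48 + $222.58 + $193.86 = $889.92
Net pay: $3,590.00 − $889.92 = $2,700.08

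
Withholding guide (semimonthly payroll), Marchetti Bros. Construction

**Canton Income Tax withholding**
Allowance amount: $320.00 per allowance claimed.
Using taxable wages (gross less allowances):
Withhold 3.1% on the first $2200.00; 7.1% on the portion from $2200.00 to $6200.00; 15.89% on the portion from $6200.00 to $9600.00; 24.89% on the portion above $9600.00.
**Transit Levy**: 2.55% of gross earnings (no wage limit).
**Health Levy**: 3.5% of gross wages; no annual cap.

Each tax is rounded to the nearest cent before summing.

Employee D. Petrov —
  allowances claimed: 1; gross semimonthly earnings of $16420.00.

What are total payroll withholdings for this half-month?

$3503.72

Canton Income Tax: taxable = $16420.00 − 1×$320.00 = $16100.00
  $892.46 + 24.89% × ($16100.00 − $9600.00) = $892.46 + 24.89% × $6500.00 = $2510.31
Transit Levy: 2.55% × $16420.00 = $418.71
Health Levy: 3.5% × $16420.00 = $574.70
Total: $2510.31 + $418.71 + $574.70 = $3503.72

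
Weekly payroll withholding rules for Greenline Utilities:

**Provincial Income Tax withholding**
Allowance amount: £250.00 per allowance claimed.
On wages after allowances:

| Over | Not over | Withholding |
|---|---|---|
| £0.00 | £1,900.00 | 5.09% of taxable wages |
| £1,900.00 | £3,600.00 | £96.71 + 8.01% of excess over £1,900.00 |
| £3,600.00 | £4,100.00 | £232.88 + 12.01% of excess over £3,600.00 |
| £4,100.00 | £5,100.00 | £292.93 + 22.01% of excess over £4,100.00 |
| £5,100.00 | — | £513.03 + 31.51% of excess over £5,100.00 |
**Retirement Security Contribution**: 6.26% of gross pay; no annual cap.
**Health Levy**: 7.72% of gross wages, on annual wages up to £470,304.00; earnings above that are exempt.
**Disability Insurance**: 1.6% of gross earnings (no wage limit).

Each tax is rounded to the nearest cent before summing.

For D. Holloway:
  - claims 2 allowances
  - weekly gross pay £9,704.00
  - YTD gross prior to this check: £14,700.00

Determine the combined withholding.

£3,318.08

Provincial Income Tax: taxable = £9,704.00 − 2×£250.00 = £9,204.00
  £513.03 + 31.51% × (£9,204.00 − £5,100.00) = £513.03 + 31.51% × £4,104.00 = £1,806.20
Retirement Security Contribution: 6.26% × £9,704.00 = £607.47
Health Levy: 7.72% × £9,704.00 = £749.15
Disability Insurance: 1.6% × £9,704.00 = £155.26
Total: £1,806.20 + £607.47 + £749.15 + £155.26 = £3,318.08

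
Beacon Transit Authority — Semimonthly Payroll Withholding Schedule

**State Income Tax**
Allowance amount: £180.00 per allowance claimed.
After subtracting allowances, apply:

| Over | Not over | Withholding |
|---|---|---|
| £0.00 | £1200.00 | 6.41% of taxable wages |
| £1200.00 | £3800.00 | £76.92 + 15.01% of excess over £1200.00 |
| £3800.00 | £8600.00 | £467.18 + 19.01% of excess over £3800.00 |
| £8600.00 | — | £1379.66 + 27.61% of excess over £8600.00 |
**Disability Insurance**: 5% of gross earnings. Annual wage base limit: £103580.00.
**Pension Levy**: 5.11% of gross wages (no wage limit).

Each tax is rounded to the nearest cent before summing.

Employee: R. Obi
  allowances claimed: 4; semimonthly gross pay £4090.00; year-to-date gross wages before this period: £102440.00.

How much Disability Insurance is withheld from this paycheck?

Disability Insurance: cap £103580.00 − YTD £102440.00 = £1140.00 subject; 5% × £1140.00 = £57.00

£57.00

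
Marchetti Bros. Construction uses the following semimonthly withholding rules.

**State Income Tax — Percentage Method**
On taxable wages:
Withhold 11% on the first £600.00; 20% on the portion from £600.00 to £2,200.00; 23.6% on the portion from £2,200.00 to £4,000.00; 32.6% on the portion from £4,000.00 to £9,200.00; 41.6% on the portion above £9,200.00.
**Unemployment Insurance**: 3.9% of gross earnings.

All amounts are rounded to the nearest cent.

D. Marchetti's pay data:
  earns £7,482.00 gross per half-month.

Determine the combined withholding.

£2,237.73

State Income Tax: taxable = £7,482.00
  £810.80 + 32.6% × (£7,482.00 − £4,000.00) = £810.80 + 32.6% × £3,482.00 = £1,945.93
Unemployment Insurance: 3.9% × £7,482.00 = £291.80
Total: £1,945.93 + £291.80 = £2,237.73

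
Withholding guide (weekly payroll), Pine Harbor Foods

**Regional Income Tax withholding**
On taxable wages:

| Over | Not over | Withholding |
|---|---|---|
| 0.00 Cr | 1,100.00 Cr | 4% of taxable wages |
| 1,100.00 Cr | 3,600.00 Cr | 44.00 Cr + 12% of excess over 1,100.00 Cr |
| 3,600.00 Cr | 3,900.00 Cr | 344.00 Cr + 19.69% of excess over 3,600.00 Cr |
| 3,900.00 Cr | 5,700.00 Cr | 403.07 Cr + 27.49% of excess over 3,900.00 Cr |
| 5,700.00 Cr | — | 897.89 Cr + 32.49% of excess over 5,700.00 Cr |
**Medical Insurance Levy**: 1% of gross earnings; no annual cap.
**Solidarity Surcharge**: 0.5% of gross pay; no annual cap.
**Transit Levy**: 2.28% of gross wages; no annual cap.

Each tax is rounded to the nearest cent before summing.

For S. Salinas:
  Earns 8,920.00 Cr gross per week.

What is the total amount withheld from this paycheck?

2,281.25 Cr

Regional Income Tax: taxable = 8,920.00 Cr
  897.89 Cr + 32.49% × (8,920.00 Cr − 5,700.00 Cr) = 897.89 Cr + 32.49% × 3,220.00 Cr = 1,944.07 Cr
Medical Insurance Levy: 1% × 8,920.00 Cr = 89.20 Cr
Solidarity Surcharge: 0.5% × 8,920.00 Cr = 44.60 Cr
Transit Levy: 2.28% × 8,920.00 Cr = 203.38 Cr
Total: 1,944.07 Cr + 89.20 Cr + 44.60 Cr + 203.38 Cr = 2,281.25 Cr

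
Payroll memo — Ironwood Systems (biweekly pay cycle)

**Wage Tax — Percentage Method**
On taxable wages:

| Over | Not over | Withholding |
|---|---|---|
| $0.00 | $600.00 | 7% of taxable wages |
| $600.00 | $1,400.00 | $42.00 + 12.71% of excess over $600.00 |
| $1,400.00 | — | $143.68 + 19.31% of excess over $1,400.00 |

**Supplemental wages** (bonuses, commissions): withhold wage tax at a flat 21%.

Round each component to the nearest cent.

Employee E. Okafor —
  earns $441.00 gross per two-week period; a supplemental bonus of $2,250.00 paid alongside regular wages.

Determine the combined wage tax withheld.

Wage Tax: taxable = $441.00
  7% × $441.00 = $30.87
Supplemental (21% flat on bonus): 21% × $2,250.00 = $472.50
Total wage tax: $30.87 + $472.50 = $503.37

$503.37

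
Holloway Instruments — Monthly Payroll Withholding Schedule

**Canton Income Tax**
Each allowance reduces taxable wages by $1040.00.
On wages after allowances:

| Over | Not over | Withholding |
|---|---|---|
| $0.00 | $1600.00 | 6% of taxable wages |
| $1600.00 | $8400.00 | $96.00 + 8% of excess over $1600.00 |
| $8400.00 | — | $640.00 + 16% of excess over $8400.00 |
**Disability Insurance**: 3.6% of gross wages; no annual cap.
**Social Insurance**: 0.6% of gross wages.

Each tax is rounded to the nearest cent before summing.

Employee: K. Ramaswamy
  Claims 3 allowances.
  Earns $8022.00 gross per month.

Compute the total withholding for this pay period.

$697.08

Canton Income Tax: taxable = $8022.00 − 3×$1040.00 = $4902.00
  $96.00 + 8% × ($4902.00 − $1600.00) = $96.00 + 8% × $3302.00 = $360.16
Disability Insurance: 3.6% × $8022.00 = $288.79
Social Insurance: 0.6% × $8022.00 = $48.13
Total: $360.16 + $288.79 + $48.13 = $697.08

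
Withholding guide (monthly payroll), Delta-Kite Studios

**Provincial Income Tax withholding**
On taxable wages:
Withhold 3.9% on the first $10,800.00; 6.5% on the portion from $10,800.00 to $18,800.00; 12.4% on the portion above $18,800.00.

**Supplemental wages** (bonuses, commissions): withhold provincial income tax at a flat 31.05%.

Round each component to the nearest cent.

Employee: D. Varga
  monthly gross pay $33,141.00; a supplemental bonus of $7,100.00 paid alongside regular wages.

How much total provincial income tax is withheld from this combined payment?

Provincial Income Tax: taxable = $33,141.00
  $941.20 + 12.4% × ($33,141.00 − $18,800.00) = $941.20 + 12.4% × $14,341.00 = $2,719.48
Supplemental (31.05% flat on bonus): 31.05% × $7,100.00 = $2,204.55
Total provincial income tax: $2,719.48 + $2,204.55 = $4,924.03

$4,924.03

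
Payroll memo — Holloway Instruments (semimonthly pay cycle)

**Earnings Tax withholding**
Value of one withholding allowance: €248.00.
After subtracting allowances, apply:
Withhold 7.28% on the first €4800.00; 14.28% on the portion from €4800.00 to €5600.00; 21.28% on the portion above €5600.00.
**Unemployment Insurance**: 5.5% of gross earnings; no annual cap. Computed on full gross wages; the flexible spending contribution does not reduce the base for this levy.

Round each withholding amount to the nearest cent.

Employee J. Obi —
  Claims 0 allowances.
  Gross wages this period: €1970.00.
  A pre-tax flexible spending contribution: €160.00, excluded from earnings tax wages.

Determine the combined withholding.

Earnings Tax: taxable = €1970.00 − €160.00 = €1810.00
  7.28% × €1810.00 = €131.77
Unemployment Insurance: 5.5% × €1970.00 = €108.35
Total: €131.77 + €108.35 = €240.12

€240.12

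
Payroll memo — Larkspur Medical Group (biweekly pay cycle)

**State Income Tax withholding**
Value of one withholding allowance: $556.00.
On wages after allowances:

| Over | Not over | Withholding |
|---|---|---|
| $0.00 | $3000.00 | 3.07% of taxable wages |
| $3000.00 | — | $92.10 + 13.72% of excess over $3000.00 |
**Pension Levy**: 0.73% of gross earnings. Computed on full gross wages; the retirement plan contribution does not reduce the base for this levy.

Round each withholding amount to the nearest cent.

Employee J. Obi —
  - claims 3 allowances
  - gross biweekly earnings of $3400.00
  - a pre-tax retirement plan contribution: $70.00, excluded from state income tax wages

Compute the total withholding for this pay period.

State Income Tax: taxable = $3400.00 − $70.00 − 3×$556.00 = $1662.00
  3.07% × $1662.00 = $51.02
Pension Levy: 0.73% × $3400.00 = $24.82
Total: $51.02 + $24.82 = $75.84

$75.84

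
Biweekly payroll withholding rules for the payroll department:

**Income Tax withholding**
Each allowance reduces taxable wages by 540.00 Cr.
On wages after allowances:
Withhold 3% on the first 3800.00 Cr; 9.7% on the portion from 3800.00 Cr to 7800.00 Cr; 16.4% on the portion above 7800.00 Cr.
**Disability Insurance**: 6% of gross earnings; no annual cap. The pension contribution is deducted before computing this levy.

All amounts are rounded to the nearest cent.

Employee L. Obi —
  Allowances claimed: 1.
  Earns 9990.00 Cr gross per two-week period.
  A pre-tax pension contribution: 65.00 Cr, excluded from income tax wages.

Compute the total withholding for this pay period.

1357.44 Cr

Income Tax: taxable = 9990.00 Cr − 65.00 Cr − 1×540.00 Cr = 9385.00 Cr
  502.00 Cr + 16.4% × (9385.00 Cr − 7800.00 Cr) = 502.00 Cr + 16.4% × 1585.00 Cr = 761.94 Cr
Disability Insurance: 6% × 9925.00 Cr = 595.50 Cr
Total: 761.94 Cr + 595.50 Cr = 1357.44 Cr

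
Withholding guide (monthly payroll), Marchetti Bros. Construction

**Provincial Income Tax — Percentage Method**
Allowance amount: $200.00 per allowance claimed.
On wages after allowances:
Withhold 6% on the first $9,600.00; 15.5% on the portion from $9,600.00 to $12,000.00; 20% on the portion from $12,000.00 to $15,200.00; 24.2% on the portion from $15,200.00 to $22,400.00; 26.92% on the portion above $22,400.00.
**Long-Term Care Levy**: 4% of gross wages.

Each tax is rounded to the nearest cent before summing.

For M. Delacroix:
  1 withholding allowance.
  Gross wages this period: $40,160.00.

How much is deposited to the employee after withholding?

$30,496.05

Provincial Income Tax: taxable = $40,160.00 − 1×$200.00 = $39,960.00
  $3,330.40 + 26.92% × ($39,960.00 − $22,400.00) = $3,330.40 + 26.92% × $17,560.00 = $8,057.55
Long-Term Care Levy: 4% × $40,160.00 = $1,606.40
Total withheld: $8,057.55 + $1,606.40 = $9,663.95
Net pay: $40,160.00 − $9,663.95 = $30,496.05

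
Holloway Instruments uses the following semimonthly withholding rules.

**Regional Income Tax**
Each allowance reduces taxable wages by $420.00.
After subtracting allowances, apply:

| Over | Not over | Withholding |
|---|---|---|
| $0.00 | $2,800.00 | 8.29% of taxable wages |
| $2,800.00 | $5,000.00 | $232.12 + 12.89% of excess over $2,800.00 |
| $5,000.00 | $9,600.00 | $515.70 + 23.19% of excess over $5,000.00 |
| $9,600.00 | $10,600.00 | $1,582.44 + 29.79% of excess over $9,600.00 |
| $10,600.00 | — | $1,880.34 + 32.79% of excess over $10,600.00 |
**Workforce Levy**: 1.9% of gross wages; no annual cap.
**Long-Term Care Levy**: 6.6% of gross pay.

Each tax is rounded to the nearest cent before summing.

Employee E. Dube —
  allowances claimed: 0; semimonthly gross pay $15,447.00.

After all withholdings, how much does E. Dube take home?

$10,664.34

Regional Income Tax: taxable = $15,447.00
  $1,880.34 + 32.79% × ($15,447.00 − $10,600.00) = $1,880.34 + 32.79% × $4,847.00 = $3,469.67
Workforce Levy: 1.9% × $15,447.00 = $293.49
Long-Term Care Levy: 6.6% × $15,447.00 = $1,019.50
Total withheld: $3,469.67 + $293.49 + $1,019.50 = $4,782.66
Net pay: $15,447.00 − $4,782.66 = $10,664.34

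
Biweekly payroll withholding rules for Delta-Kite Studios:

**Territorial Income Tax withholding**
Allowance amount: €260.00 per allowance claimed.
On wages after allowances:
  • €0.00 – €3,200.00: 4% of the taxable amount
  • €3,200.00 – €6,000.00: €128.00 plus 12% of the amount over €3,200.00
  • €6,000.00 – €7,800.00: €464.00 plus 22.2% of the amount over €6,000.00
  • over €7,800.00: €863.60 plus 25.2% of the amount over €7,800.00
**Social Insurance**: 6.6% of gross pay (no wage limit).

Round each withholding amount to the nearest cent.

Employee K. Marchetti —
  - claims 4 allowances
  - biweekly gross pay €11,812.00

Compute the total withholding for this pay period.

Territorial Income Tax: taxable = €11,812.00 − 4×€260.00 = €10,772.00
  €863.60 + 25.2% × (€10,772.00 − €7,800.00) = €863.60 + 25.2% × €2,972.00 = €1,612.54
Social Insurance: 6.6% × €11,812.00 = €779.59
Total: €1,612.54 + €779.59 = €2,392.13

€2,392.13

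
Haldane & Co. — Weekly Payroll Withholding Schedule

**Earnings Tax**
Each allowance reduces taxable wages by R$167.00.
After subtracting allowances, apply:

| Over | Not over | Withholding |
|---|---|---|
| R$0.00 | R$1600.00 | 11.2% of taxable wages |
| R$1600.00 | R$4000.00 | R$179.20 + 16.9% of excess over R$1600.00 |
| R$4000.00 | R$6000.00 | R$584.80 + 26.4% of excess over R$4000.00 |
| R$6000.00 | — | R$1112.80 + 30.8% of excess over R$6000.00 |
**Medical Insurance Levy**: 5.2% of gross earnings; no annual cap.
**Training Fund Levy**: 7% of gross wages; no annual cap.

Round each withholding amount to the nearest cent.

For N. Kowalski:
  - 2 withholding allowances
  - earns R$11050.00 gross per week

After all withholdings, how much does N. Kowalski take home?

R$7136.57

Earnings Tax: taxable = R$11050.00 − 2×R$167.00 = R$10716.00
  R$1112.80 + 30.8% × (R$10716.00 − R$6000.00) = R$1112.80 + 30.8% × R$4716.00 = R$2565.33
Medical Insurance Levy: 5.2% × R$11050.00 = R$574.60
Training Fund Levy: 7% × R$11050.00 = R$773.50
Total withheld: R$2565.33 + R$574.60 + R$773.50 = R$3913.43
Net pay: R$11050.00 − R$3913.43 = R$7136.57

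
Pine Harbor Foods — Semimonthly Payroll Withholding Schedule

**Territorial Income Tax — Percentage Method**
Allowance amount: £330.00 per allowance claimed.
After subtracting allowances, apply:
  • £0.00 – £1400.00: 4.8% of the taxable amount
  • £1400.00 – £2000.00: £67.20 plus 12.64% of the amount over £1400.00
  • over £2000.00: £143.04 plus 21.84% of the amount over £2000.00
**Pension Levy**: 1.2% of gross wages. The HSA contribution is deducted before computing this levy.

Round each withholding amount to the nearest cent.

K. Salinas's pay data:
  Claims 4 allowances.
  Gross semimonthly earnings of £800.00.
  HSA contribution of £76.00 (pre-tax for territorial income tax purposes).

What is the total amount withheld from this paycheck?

Territorial Income Tax: taxable = £800.00 − £76.00 − 4×£330.00 = £-596.00
  Taxable ≤ 0 → £0.00
Pension Levy: 1.2% × £724.00 = £8.69
Total: £0.00 + £8.69 = £8.69

£8.69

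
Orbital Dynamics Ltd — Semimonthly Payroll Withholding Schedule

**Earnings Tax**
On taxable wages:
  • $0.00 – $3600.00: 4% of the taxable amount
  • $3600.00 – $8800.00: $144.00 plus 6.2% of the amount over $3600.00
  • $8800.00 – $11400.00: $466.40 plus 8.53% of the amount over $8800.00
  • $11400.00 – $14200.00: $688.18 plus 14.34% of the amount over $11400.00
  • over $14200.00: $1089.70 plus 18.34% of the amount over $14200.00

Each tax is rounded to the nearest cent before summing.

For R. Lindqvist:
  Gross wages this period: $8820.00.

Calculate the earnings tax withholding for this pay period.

$468.11

Earnings Tax: taxable = $8820.00
  $466.40 + 8.53% × ($8820.00 − $8800.00) = $466.40 + 8.53% × $20.00 = $468.11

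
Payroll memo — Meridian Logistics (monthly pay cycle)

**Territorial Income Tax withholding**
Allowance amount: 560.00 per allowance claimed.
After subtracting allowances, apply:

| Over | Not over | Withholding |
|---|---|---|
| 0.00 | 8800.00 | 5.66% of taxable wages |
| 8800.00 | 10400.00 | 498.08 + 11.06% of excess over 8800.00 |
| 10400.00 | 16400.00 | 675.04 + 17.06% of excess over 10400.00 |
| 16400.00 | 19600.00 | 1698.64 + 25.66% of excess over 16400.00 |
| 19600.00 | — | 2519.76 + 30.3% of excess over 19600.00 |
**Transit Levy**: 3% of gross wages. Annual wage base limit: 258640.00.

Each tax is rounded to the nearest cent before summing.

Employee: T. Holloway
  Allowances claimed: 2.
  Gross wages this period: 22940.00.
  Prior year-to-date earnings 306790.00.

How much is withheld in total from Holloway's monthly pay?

3192.42

Territorial Income Tax: taxable = 22940.00 − 2×560.00 = 21820.00
  2519.76 + 30.3% × (21820.00 − 19600.00) = 2519.76 + 30.3% × 2220.00 = 3192.42
Transit Levy: YTD 306790.00 ≥ cap 258640.00 → 0.00
Total: 3192.42 + 0.00 = 3192.42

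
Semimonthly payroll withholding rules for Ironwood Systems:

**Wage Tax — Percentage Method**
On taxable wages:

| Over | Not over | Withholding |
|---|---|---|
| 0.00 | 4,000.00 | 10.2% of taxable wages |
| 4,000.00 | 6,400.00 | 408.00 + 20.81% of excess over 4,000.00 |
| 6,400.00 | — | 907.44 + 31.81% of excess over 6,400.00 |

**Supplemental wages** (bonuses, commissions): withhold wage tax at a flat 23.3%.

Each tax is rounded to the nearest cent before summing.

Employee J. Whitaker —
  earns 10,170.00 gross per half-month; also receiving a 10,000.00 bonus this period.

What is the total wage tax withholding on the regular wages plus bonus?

Wage Tax: taxable = 10,170.00
  907.44 + 31.81% × (10,170.00 − 6,400.00) = 907.44 + 31.81% × 3,770.00 = 2,106.68
Supplemental (23.3% flat on bonus): 23.3% × 10,000.00 = 2,330.00
Total wage tax: 2,106.68 + 2,330.00 = 4,436.68

4,436.68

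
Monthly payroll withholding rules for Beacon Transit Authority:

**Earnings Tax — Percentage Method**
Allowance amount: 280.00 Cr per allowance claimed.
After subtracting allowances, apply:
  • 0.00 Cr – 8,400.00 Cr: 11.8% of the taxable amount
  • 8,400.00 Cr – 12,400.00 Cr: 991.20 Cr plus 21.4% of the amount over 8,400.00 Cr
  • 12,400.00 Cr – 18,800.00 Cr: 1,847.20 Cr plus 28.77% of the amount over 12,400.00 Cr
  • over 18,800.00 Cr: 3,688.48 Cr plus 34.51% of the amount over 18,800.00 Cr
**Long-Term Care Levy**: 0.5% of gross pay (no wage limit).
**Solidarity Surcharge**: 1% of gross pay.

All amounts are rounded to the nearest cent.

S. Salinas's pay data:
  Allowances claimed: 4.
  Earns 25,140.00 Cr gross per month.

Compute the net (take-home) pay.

19,273.00 Cr

Earnings Tax: taxable = 25,140.00 Cr − 4×280.00 Cr = 24,020.00 Cr
  3,688.48 Cr + 34.51% × (24,020.00 Cr − 18,800.00 Cr) = 3,688.48 Cr + 34.51% × 5,220.00 Cr = 5,489.90 Cr
Long-Term Care Levy: 0.5% × 25,140.00 Cr = 125.70 Cr
Solidarity Surcharge: 1% × 25,140.00 Cr = 251.40 Cr
Total withheld: 5,489.90 Cr + 125.70 Cr + 251.40 Cr = 5,867.00 Cr
Net pay: 25,140.00 Cr − 5,867.00 Cr = 19,273.00 Cr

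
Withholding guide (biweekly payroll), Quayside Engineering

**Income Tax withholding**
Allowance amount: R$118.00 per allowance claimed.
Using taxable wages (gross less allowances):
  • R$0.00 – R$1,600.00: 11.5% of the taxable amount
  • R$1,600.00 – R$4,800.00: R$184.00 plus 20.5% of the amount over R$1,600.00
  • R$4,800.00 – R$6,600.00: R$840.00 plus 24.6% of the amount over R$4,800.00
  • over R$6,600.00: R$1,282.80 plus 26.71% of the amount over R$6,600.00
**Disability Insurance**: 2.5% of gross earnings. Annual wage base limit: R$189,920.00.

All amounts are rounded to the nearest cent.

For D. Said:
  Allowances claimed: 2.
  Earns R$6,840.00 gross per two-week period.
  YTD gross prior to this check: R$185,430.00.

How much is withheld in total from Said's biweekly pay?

R$1,396.12

Income Tax: taxable = R$6,840.00 − 2×R$118.00 = R$6,604.00
  R$1,282.80 + 26.71% × (R$6,604.00 − R$6,600.00) = R$1,282.80 + 26.71% × R$4.00 = R$1,283.87
Disability Insurance: cap R$189,920.00 − YTD R$185,430.00 = R$4,490.00 subject; 2.5% × R$4,490.00 = R$112.25
Total: R$1,283.87 + R$112.25 = R$1,396.12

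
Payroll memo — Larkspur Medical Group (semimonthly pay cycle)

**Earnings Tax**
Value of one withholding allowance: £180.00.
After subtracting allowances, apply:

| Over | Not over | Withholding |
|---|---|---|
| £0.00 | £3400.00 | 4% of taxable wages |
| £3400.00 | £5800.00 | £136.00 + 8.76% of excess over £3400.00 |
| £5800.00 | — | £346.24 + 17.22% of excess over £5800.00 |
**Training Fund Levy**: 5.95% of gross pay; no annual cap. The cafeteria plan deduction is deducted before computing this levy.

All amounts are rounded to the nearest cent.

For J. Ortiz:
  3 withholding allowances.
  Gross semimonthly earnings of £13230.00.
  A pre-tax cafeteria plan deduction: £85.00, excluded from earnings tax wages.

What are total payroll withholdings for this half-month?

Earnings Tax: taxable = £13230.00 − £85.00 − 3×£180.00 = £12605.00
  £346.24 + 17.22% × (£12605.00 − £5800.00) = £346.24 + 17.22% × £6805.00 = £1518.06
Training Fund Levy: 5.95% × £13145.00 = £782.13
Total: £1518.06 + £782.13 = £2300.19

£2300.19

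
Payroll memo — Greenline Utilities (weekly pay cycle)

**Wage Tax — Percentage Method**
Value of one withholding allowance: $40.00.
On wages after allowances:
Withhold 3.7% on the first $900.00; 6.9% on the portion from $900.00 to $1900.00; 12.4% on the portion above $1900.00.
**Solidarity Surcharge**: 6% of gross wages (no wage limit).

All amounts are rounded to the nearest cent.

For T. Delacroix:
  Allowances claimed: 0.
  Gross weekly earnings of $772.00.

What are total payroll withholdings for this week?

$74.88

Wage Tax: taxable = $772.00
  3.7% × $772.00 = $28.56
Solidarity Surcharge: 6% × $772.00 = $46.32
Total: $28.56 + $46.32 = $74.88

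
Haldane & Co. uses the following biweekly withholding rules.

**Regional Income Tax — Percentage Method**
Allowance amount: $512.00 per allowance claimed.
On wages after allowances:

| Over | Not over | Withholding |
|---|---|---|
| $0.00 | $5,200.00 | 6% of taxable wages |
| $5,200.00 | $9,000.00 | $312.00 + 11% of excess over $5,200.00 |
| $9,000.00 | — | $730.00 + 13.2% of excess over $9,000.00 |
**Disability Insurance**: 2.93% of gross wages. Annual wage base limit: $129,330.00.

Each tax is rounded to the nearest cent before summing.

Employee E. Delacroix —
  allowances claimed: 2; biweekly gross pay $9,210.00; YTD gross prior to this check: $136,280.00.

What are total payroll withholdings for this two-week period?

$640.46

Regional Income Tax: taxable = $9,210.00 − 2×$512.00 = $8,186.00
  $312.00 + 11% × ($8,186.00 − $5,200.00) = $312.00 + 11% × $2,986.00 = $640.46
Disability Insurance: YTD $136,280.00 ≥ cap $129,330.00 → $0.00
Total: $640.46 + $0.00 = $640.46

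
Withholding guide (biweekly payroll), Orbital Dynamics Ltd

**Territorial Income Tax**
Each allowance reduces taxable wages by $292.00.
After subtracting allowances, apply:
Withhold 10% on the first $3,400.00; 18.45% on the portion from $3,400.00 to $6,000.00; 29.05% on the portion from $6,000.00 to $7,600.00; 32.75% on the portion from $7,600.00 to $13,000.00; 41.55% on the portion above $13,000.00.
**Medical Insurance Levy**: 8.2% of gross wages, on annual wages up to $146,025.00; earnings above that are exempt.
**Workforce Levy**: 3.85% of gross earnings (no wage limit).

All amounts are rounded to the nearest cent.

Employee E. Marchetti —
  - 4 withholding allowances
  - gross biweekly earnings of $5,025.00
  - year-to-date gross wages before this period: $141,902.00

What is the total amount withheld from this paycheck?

Territorial Income Tax: taxable = $5,025.00 − 4×$292.00 = $3,857.00
  $340.00 + 18.45% × ($3,857.00 − $3,400.00) = $340.00 + 18.45% × $457.00 = $424.32
Medical Insurance Levy: cap $146,025.00 − YTD $141,902.00 = $4,123.00 subject; 8.2% × $4,123.00 = $338.09
Workforce Levy: 3.85% × $5,025.00 = $193.46
Total: $424.32 + $338.09 + $193.46 = $955.87

$955.87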